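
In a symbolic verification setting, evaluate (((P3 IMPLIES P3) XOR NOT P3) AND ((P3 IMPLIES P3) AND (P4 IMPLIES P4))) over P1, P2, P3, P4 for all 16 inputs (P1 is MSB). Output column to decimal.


Formula: (((P3 IMPLIES P3) XOR NOT P3) AND ((P3 IMPLIES P3) AND (P4 IMPLIES P4))) over P1, P2, P3, P4 (16 rows)
Evaluate each row (bits = P1,P2,P3,P4, MSB first):
  row 0 [0000]: (((0 IMPLIES 0) XOR NOT 0) AND ((0 IMPLIES 0) AND (0 IMPLIES 0))) -> 0
  row 1 [0001]: (((0 IMPLIES 0) XOR NOT 0) AND ((0 IMPLIES 0) AND (1 IMPLIES 1))) -> 0
  row 2 [0010]: (((1 IMPLIES 1) XOR NOT 1) AND ((1 IMPLIES 1) AND (0 IMPLIES 0))) -> 1
  row 3 [0011]: (((1 IMPLIES 1) XOR NOT 1) AND ((1 IMPLIES 1) AND (1 IMPLIES 1))) -> 1
  row 4 [0100]: (((0 IMPLIES 0) XOR NOT 0) AND ((0 IMPLIES 0) AND (0 IMPLIES 0))) -> 0
  row 5 [0101]: (((0 IMPLIES 0) XOR NOT 0) AND ((0 IMPLIES 0) AND (1 IMPLIES 1))) -> 0
  row 6 [0110]: (((1 IMPLIES 1) XOR NOT 1) AND ((1 IMPLIES 1) AND (0 IMPLIES 0))) -> 1
  row 7 [0111]: (((1 IMPLIES 1) XOR NOT 1) AND ((1 IMPLIES 1) AND (1 IMPLIES 1))) -> 1
  row 8 [1000]: (((0 IMPLIES 0) XOR NOT 0) AND ((0 IMPLIES 0) AND (0 IMPLIES 0))) -> 0
  row 9 [1001]: (((0 IMPLIES 0) XOR NOT 0) AND ((0 IMPLIES 0) AND (1 IMPLIES 1))) -> 0
  row 10 [1010]: (((1 IMPLIES 1) XOR NOT 1) AND ((1 IMPLIES 1) AND (0 IMPLIES 0))) -> 1
  row 11 [1011]: (((1 IMPLIES 1) XOR NOT 1) AND ((1 IMPLIES 1) AND (1 IMPLIES 1))) -> 1
  row 12 [1100]: (((0 IMPLIES 0) XOR NOT 0) AND ((0 IMPLIES 0) AND (0 IMPLIES 0))) -> 0
  row 13 [1101]: (((0 IMPLIES 0) XOR NOT 0) AND ((0 IMPLIES 0) AND (1 IMPLIES 1))) -> 0
  row 14 [1110]: (((1 IMPLIES 1) XOR NOT 1) AND ((1 IMPLIES 1) AND (0 IMPLIES 0))) -> 1
  row 15 [1111]: (((1 IMPLIES 1) XOR NOT 1) AND ((1 IMPLIES 1) AND (1 IMPLIES 1))) -> 1
Full result column, 4 rows per line (P1,P2 fixed per line; P3,P4 runs 00..11 left to right):
  rows 0-3 [P1,P2=00]: 0011  = hex 3
  rows 4-7 [P1,P2=01]: 0011  = hex 3
  rows 8-11 [P1,P2=10]: 0011  = hex 3
  rows 12-15 [P1,P2=11]: 0011  = hex 3
Output column (row 0 .. row 15) = 0011001100110011
Output column grouped in 4s = 0011 0011 0011 0011 = 0x3333
Convert to decimal digit by digit (value = value*16 + digit):
  3 -> 3
  3*16 + 3 = 51
  51*16 + 3 = 819
  819*16 + 3 = 13107
Decimal = 13107

13107


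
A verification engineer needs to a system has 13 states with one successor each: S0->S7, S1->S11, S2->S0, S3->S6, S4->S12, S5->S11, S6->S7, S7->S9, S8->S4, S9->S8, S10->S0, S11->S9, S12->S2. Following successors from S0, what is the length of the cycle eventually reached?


Trace from S0 until a state repeats:
  S0 -> S7 -> S9 -> S8 -> S4 -> S12 -> S2 -> S0
S0 first seen at step 0, revisited at step 7.
Cycle length = 7 - 0 = 7

7


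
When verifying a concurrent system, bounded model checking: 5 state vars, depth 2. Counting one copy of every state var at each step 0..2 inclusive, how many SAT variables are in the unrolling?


BMC unrolls to depth k, creating one copy of each state var for steps 0..k.
Step count = 2 + 1 = 3 (steps 0 through 2)
Vars per step = 5
Total = 5 * 3 = 15

15


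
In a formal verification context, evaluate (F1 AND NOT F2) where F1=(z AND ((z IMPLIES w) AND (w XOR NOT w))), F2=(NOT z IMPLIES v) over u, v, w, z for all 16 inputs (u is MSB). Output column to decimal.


F1 = (z AND ((z IMPLIES w) AND (w XOR NOT w)))
F2 = (NOT z IMPLIES v)
Counterexample to F1=>F2 is where F1=1 and F2=0.
Evaluate each row (bits = u,v,w,z, MSB first):
  row 0 [0000]: F1=0 F2=0 -> F1&~F2 -> 0
  row 1 [0001]: F1=0 F2=1 -> F1&~F2 -> 0
  row 2 [0010]: F1=0 F2=0 -> F1&~F2 -> 0
  row 3 [0011]: F1=1 F2=1 -> F1&~F2 -> 0
  row 4 [0100]: F1=0 F2=1 -> F1&~F2 -> 0
  row 5 [0101]: F1=0 F2=1 -> F1&~F2 -> 0
  row 6 [0110]: F1=0 F2=1 -> F1&~F2 -> 0
  row 7 [0111]: F1=1 F2=1 -> F1&~F2 -> 0
  row 8 [1000]: F1=0 F2=0 -> F1&~F2 -> 0
  row 9 [1001]: F1=0 F2=1 -> F1&~F2 -> 0
  row 10 [1010]: F1=0 F2=0 -> F1&~F2 -> 0
  row 11 [1011]: F1=1 F2=1 -> F1&~F2 -> 0
  row 12 [1100]: F1=0 F2=1 -> F1&~F2 -> 0
  row 13 [1101]: F1=0 F2=1 -> F1&~F2 -> 0
  row 14 [1110]: F1=0 F2=1 -> F1&~F2 -> 0
  row 15 [1111]: F1=1 F2=1 -> F1&~F2 -> 0
Full result column, 4 rows per line (u,v fixed per line; w,z runs 00..11 left to right):
  rows 0-3 [u,v=00]: 0000  = hex 0
  rows 4-7 [u,v=01]: 0000  = hex 0
  rows 8-11 [u,v=10]: 0000  = hex 0
  rows 12-15 [u,v=11]: 0000  = hex 0
Counterexample vector (row 0 .. row 15) = 0000000000000000
Output column grouped in 4s = 0000 0000 0000 0000 = 0x0000
Convert to decimal digit by digit (value = value*16 + digit):
  0 -> 0
  0*16 + 0 = 0
  0*16 + 0 = 0
  0*16 + 0 = 0
Decimal = 0

0


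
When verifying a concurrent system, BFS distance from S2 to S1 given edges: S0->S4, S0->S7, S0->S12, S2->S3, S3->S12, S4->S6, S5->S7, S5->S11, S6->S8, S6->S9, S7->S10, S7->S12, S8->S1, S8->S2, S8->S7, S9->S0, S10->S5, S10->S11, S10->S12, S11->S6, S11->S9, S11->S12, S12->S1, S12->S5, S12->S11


BFS layer-by-layer from S2:
  dist 0: {S2}
  dist 1: {S3}
  dist 2: {S12}
  dist 3: {S1, S5, S11}
  -> S1 reached at distance 3
Shortest path length = 3

3


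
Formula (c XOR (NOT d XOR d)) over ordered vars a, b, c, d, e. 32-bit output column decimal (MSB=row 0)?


Formula: (c XOR (NOT d XOR d)) over a, b, c, d, e (32 rows)
Evaluate each row (bits = a,b,c,d,e, MSB first):
  row 0 [00000]: (0 XOR (NOT 0 XOR 0)) -> 1
  row 1 [00001]: (0 XOR (NOT 0 XOR 0)) -> 1
  row 2 [00010]: (0 XOR (NOT 1 XOR 1)) -> 1
  row 3 [00011]: (0 XOR (NOT 1 XOR 1)) -> 1
  row 4 [00100]: (1 XOR (NOT 0 XOR 0)) -> 0
  row 5 [00101]: (1 XOR (NOT 0 XOR 0)) -> 0
  row 6 [00110]: (1 XOR (NOT 1 XOR 1)) -> 0
  row 7 [00111]: (1 XOR (NOT 1 XOR 1)) -> 0
  row 8 [01000]: (0 XOR (NOT 0 XOR 0)) -> 1
  row 9 [01001]: (0 XOR (NOT 0 XOR 0)) -> 1
  row 10 [01010]: (0 XOR (NOT 1 XOR 1)) -> 1
  row 11 [01011]: (0 XOR (NOT 1 XOR 1)) -> 1
  row 12 [01100]: (1 XOR (NOT 0 XOR 0)) -> 0
  row 13 [01101]: (1 XOR (NOT 0 XOR 0)) -> 0
  row 14 [01110]: (1 XOR (NOT 1 XOR 1)) -> 0
  row 15 [01111]: (1 XOR (NOT 1 XOR 1)) -> 0
  row 16 [10000]: (0 XOR (NOT 0 XOR 0)) -> 1
  row 17 [10001]: (0 XOR (NOT 0 XOR 0)) -> 1
  row 18 [10010]: (0 XOR (NOT 1 XOR 1)) -> 1
  row 19 [10011]: (0 XOR (NOT 1 XOR 1)) -> 1
  row 20 [10100]: (1 XOR (NOT 0 XOR 0)) -> 0
  row 21 [10101]: (1 XOR (NOT 0 XOR 0)) -> 0
  row 22 [10110]: (1 XOR (NOT 1 XOR 1)) -> 0
  row 23 [10111]: (1 XOR (NOT 1 XOR 1)) -> 0
  row 24 [11000]: (0 XOR (NOT 0 XOR 0)) -> 1
  row 25 [11001]: (0 XOR (NOT 0 XOR 0)) -> 1
  row 26 [11010]: (0 XOR (NOT 1 XOR 1)) -> 1
  row 27 [11011]: (0 XOR (NOT 1 XOR 1)) -> 1
  row 28 [11100]: (1 XOR (NOT 0 XOR 0)) -> 0
  row 29 [11101]: (1 XOR (NOT 0 XOR 0)) -> 0
  row 30 [11110]: (1 XOR (NOT 1 XOR 1)) -> 0
  row 31 [11111]: (1 XOR (NOT 1 XOR 1)) -> 0
Full result column, 4 rows per line (a,b,c fixed per line; d,e runs 00..11 left to right):
  rows 0-3 [a,b,c=000]: 1111  = hex F
  rows 4-7 [a,b,c=001]: 0000  = hex 0
  rows 8-11 [a,b,c=010]: 1111  = hex F
  rows 12-15 [a,b,c=011]: 0000  = hex 0
  rows 16-19 [a,b,c=100]: 1111  = hex F
  rows 20-23 [a,b,c=101]: 0000  = hex 0
  rows 24-27 [a,b,c=110]: 1111  = hex F
  rows 28-31 [a,b,c=111]: 0000  = hex 0
Output column (row 0 .. row 31) = 11110000111100001111000011110000
Output column grouped in 4s = 1111 0000 1111 0000 1111 0000 1111 0000 = 0xF0F0F0F0
Convert to decimal digit by digit (value = value*16 + digit):
  F -> 15
  15*16 + 0 = 240
  240*16 + 15 (F) = 3855
  3855*16 + 0 = 61680
  61680*16 + 15 (F) = 986895
  986895*16 + 0 = 15790320
  15790320*16 + 15 (F) = 252645135
  252645135*16 + 0 = 4042322160
Decimal = 4042322160

4042322160


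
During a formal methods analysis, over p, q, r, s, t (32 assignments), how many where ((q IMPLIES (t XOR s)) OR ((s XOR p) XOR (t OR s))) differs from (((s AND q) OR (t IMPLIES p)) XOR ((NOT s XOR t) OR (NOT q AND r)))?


F1 = ((q IMPLIES (t XOR s)) OR ((s XOR p) XOR (t OR s)))
F2 = (((s AND q) OR (t IMPLIES p)) XOR ((NOT s XOR t) OR (NOT q AND r)))
Evaluate both on each of 32 rows (bits = p,q,r,s,t):
  row 0 [00000]: F1=1 F2=0 (differ) -> 1
  row 1 [00001]: F1=1 F2=0 (differ) -> 1
  row 2 [00010]: F1=1 F2=1 -> 0
  row 3 [00011]: F1=1 F2=1 -> 0
  row 4 [00100]: F1=1 F2=0 (differ) -> 1
  row 5 [00101]: F1=1 F2=1 -> 0
  row 6 [00110]: F1=1 F2=0 (differ) -> 1
  row 7 [00111]: F1=1 F2=1 -> 0
  row 8 [01000]: F1=0 F2=0 -> 0
  row 9 [01001]: F1=1 F2=0 (differ) -> 1
  row 10 [01010]: F1=1 F2=1 -> 0
  row 11 [01011]: F1=0 F2=0 -> 0
  row 12 [01100]: F1=0 F2=0 -> 0
  row 13 [01101]: F1=1 F2=0 (differ) -> 1
  row 14 [01110]: F1=1 F2=1 -> 0
  row 15 [01111]: F1=0 F2=0 -> 0
  row 16 [10000]: F1=1 F2=0 (differ) -> 1
  row 17 [10001]: F1=1 F2=1 -> 0
  row 18 [10010]: F1=1 F2=1 -> 0
  row 19 [10011]: F1=1 F2=0 (differ) -> 1
  row 20 [10100]: F1=1 F2=0 (differ) -> 1
  row 21 [10101]: F1=1 F2=0 (differ) -> 1
  row 22 [10110]: F1=1 F2=0 (differ) -> 1
  row 23 [10111]: F1=1 F2=0 (differ) -> 1
  row 24 [11000]: F1=1 F2=0 (differ) -> 1
  row 25 [11001]: F1=1 F2=1 -> 0
  row 26 [11010]: F1=1 F2=1 -> 0
  row 27 [11011]: F1=1 F2=0 (differ) -> 1
  row 28 [11100]: F1=1 F2=0 (differ) -> 1
  row 29 [11101]: F1=1 F2=1 -> 0
  row 30 [11110]: F1=1 F2=1 -> 0
  row 31 [11111]: F1=1 F2=0 (differ) -> 1
Full result column, 8 rows per line (p,q fixed per line; r,s,t runs 000..111 left to right):
  rows 0-7 [p,q=00]: 11001010  (ones: 4)
  rows 8-15 [p,q=01]: 01000100  (ones: 2)
  rows 16-23 [p,q=10]: 10011111  (ones: 6)
  rows 24-31 [p,q=11]: 10011001  (ones: 4)
Disagreements = 4+2+6+4 = 16

16


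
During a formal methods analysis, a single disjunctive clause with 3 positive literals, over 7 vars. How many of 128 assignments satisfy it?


Step 1: Total=2^7=128
Step 2: Unsat when all 3 false: 2^4=16
Step 3: Sat=128-16=112

112


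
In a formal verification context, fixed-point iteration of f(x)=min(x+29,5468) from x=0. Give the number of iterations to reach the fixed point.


Step 1: x=0, cap=5468, increment=29
Step 2: x grows by 29 each step until capped at 5468; fixed point is x=5468
Step 3: iterations = ceil(5468/29) = 189

189


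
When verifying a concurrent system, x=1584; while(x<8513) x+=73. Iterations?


Step 1: x goes from 1584 toward 8513 by 73; the body runs while x<8513, so iterations = ceil((bound-start)/step)
Step 2: Distance=6929
Step 3: ceil(6929/73)=95

95


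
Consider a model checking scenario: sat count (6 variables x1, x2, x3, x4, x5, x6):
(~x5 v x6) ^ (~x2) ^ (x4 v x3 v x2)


CNF with 3 clauses over 6 vars (64 assignments).
An assignment satisfies CNF iff every clause has >=1 true literal.
Check each row (bits = x1,x2,x3,x4,x5,x6; clause T/F shown):
  row 0 [000000]: clauses=TTF -> 0
  row 1 [000001]: clauses=TTF -> 0
  row 2 [000010]: clauses=FTF -> 0
  row 3 [000011]: clauses=TTF -> 0
  row 4 [000100]: clauses=TTT -> 1
  (every remaining row is evaluated the same way; all 64 results are listed next)
Full result column, 8 rows per line (x1,x2,x3 fixed per line; x4,x5,x6 runs 000..111 left to right):
  rows 0-7 [x1,x2,x3=000]: 00001101  (ones: 3)
  rows 8-15 [x1,x2,x3=001]: 11011101  (ones: 6)
  rows 16-23 [x1,x2,x3=010]: 00000000  (ones: 0)
  rows 24-31 [x1,x2,x3=011]: 00000000  (ones: 0)
  rows 32-39 [x1,x2,x3=100]: 00001101  (ones: 3)
  rows 40-47 [x1,x2,x3=101]: 11011101  (ones: 6)
  rows 48-55 [x1,x2,x3=110]: 00000000  (ones: 0)
  rows 56-63 [x1,x2,x3=111]: 00000000  (ones: 0)
Satisfying assignments = 3+6+0+0+3+6+0+0 = 18

18


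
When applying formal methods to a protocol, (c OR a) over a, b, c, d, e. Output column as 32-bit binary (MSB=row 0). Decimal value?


Formula: (c OR a) over a, b, c, d, e (32 rows)
Evaluate each row (bits = a,b,c,d,e, MSB first):
  row 0 [00000]: (0 OR 0) -> 0
  row 1 [00001]: (0 OR 0) -> 0
  row 2 [00010]: (0 OR 0) -> 0
  row 3 [00011]: (0 OR 0) -> 0
  row 4 [00100]: (1 OR 0) -> 1
  row 5 [00101]: (1 OR 0) -> 1
  row 6 [00110]: (1 OR 0) -> 1
  row 7 [00111]: (1 OR 0) -> 1
  row 8 [01000]: (0 OR 0) -> 0
  row 9 [01001]: (0 OR 0) -> 0
  row 10 [01010]: (0 OR 0) -> 0
  row 11 [01011]: (0 OR 0) -> 0
  row 12 [01100]: (1 OR 0) -> 1
  row 13 [01101]: (1 OR 0) -> 1
  row 14 [01110]: (1 OR 0) -> 1
  row 15 [01111]: (1 OR 0) -> 1
  row 16 [10000]: (0 OR 1) -> 1
  row 17 [10001]: (0 OR 1) -> 1
  row 18 [10010]: (0 OR 1) -> 1
  row 19 [10011]: (0 OR 1) -> 1
  row 20 [10100]: (1 OR 1) -> 1
  row 21 [10101]: (1 OR 1) -> 1
  row 22 [10110]: (1 OR 1) -> 1
  row 23 [10111]: (1 OR 1) -> 1
  row 24 [11000]: (0 OR 1) -> 1
  row 25 [11001]: (0 OR 1) -> 1
  row 26 [11010]: (0 OR 1) -> 1
  row 27 [11011]: (0 OR 1) -> 1
  row 28 [11100]: (1 OR 1) -> 1
  row 29 [11101]: (1 OR 1) -> 1
  row 30 [11110]: (1 OR 1) -> 1
  row 31 [11111]: (1 OR 1) -> 1
Full result column, 4 rows per line (a,b,c fixed per line; d,e runs 00..11 left to right):
  rows 0-3 [a,b,c=000]: 0000  = hex 0
  rows 4-7 [a,b,c=001]: 1111  = hex F
  rows 8-11 [a,b,c=010]: 0000  = hex 0
  rows 12-15 [a,b,c=011]: 1111  = hex F
  rows 16-19 [a,b,c=100]: 1111  = hex F
  rows 20-23 [a,b,c=101]: 1111  = hex F
  rows 24-27 [a,b,c=110]: 1111  = hex F
  rows 28-31 [a,b,c=111]: 1111  = hex F
Output column (row 0 .. row 31) = 00001111000011111111111111111111
Output column grouped in 4s = 0000 1111 0000 1111 1111 1111 1111 1111 = 0x0F0FFFFF
Convert to decimal digit by digit (value = value*16 + digit):
  0 -> 0
  0*16 + 15 (F) = 15
  15*16 + 0 = 240
  240*16 + 15 (F) = 3855
  3855*16 + 15 (F) = 61695
  61695*16 + 15 (F) = 987135
  987135*16 + 15 (F) = 15794175
  15794175*16 + 15 (F) = 252706815
Decimal = 252706815

252706815


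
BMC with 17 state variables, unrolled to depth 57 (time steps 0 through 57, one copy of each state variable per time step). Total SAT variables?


BMC unrolls to depth k, creating one copy of each state var for steps 0..k.
Step count = 57 + 1 = 58 (steps 0 through 57)
Vars per step = 17
Total = 17 * 58 = 986

986


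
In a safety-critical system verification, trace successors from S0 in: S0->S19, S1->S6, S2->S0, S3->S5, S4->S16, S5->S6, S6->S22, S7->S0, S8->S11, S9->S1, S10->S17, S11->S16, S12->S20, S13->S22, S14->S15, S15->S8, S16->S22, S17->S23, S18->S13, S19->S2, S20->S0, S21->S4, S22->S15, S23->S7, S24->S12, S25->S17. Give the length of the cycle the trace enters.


Trace from S0 until a state repeats:
  S0 -> S19 -> S2 -> S0
S0 first seen at step 0, revisited at step 3.
Cycle length = 3 - 0 = 3

3


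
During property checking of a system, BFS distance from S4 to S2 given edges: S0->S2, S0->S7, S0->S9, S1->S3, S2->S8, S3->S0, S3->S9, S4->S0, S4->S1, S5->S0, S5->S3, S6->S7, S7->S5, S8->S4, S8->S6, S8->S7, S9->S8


BFS layer-by-layer from S4:
  dist 0: {S4}
  dist 1: {S0, S1}
  dist 2: {S2, S3, S7, S9}
  -> S2 reached at distance 2
Shortest path length = 2

2


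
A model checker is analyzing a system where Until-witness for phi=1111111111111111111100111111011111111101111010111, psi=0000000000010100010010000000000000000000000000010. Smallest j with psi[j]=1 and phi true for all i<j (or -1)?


(phi U psi) at 0: need smallest j with psi[j]=1 and phi[i]=1 for all i in [0,j).
Scan from step 0:
  step 0: phi=1, psi=0 -> continue
  step 1: phi=1, psi=0 -> continue
  step 2: phi=1, psi=0 -> continue
  step 3: phi=1, psi=0 -> continue
  step 11: psi=1 and phi held for [0,11) -> witness found
Witness step = 11

11


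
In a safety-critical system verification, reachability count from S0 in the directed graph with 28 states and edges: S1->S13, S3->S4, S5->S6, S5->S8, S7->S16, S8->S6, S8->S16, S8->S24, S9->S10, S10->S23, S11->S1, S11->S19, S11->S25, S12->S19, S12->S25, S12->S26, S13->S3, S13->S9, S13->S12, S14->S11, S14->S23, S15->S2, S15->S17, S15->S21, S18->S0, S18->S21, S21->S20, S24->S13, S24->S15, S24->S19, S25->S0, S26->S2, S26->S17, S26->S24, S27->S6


BFS from S0:
  layer 0: {S0}
Reachable set: {S0}
Count = 1

1


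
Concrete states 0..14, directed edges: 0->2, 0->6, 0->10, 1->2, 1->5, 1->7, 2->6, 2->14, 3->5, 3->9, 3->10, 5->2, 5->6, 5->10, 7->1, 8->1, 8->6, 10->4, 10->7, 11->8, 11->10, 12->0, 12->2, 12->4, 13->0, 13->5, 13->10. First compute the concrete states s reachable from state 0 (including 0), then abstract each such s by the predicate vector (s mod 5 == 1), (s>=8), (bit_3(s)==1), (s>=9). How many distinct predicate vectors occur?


BFS from 0:
Concrete reachable: {0, 1, 2, 4, 5, 6, 7, 10, 14}
Abstract via predicates (s mod 5 == 1), (s>=8), (bit_3(s)==1), (s>=9):
  (0,0,0,0) <- {0, 2, 4, 5, 7}
  (0,1,1,1) <- {10, 14}
  (1,0,0,0) <- {1, 6}
Distinct abstract states = 3

3


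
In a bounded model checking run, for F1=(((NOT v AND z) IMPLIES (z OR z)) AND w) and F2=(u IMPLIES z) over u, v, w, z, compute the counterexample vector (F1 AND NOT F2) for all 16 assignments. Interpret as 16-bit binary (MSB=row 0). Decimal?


F1 = (((NOT v AND z) IMPLIES (z OR z)) AND w)
F2 = (u IMPLIES z)
Counterexample to F1=>F2 is where F1=1 and F2=0.
Evaluate each row (bits = u,v,w,z, MSB first):
  row 0 [0000]: F1=0 F2=1 -> F1&~F2 -> 0
  row 1 [0001]: F1=0 F2=1 -> F1&~F2 -> 0
  row 2 [0010]: F1=1 F2=1 -> F1&~F2 -> 0
  row 3 [0011]: F1=1 F2=1 -> F1&~F2 -> 0
  row 4 [0100]: F1=0 F2=1 -> F1&~F2 -> 0
  row 5 [0101]: F1=0 F2=1 -> F1&~F2 -> 0
  row 6 [0110]: F1=1 F2=1 -> F1&~F2 -> 0
  row 7 [0111]: F1=1 F2=1 -> F1&~F2 -> 0
  row 8 [1000]: F1=0 F2=0 -> F1&~F2 -> 0
  row 9 [1001]: F1=0 F2=1 -> F1&~F2 -> 0
  row 10 [1010]: F1=1 F2=0 -> F1&~F2 -> 1
  row 11 [1011]: F1=1 F2=1 -> F1&~F2 -> 0
  row 12 [1100]: F1=0 F2=0 -> F1&~F2 -> 0
  row 13 [1101]: F1=0 F2=1 -> F1&~F2 -> 0
  row 14 [1110]: F1=1 F2=0 -> F1&~F2 -> 1
  row 15 [1111]: F1=1 F2=1 -> F1&~F2 -> 0
Full result column, 4 rows per line (u,v fixed per line; w,z runs 00..11 left to right):
  rows 0-3 [u,v=00]: 0000  = hex 0
  rows 4-7 [u,v=01]: 0000  = hex 0
  rows 8-11 [u,v=10]: 0010  = hex 2
  rows 12-15 [u,v=11]: 0010  = hex 2
Counterexample vector (row 0 .. row 15) = 0000000000100010
Output column grouped in 4s = 0000 0000 0010 0010 = 0x0022
Convert to decimal digit by digit (value = value*16 + digit):
  0 -> 0
  0*16 + 0 = 0
  0*16 + 2 = 2
  2*16 + 2 = 34
Decimal = 34

34


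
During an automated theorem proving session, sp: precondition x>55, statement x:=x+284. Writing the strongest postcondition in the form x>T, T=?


Formula: sp(P, x:=E) = exists old_x. (x = E[old_x/x]) AND P[old_x/x] (old_x is the value of x before the assignment; eliminate old_x by solving x = E[old_x/x] for old_x)
Step 1: Precondition P: x>55, i.e. old_x > 55
Step 2: Assignment gives x = old_x + 284, so old_x = x - 284
Step 3: Substitute into P: x - 284 > 55
Step 4: Simplify: x > 55+284 = 339

339


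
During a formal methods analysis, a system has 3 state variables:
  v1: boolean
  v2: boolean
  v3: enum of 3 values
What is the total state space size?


State space = product of domain sizes of all variables.
Domain sizes:
  v1 (boolean): 2
  v2 (boolean): 2
  v3 (enum of 3 values): 3
Product = 2 * 2 * 3 = 12

12


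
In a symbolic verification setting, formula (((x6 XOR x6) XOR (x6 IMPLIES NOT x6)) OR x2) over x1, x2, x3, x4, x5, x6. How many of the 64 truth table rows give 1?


Formula: (((x6 XOR x6) XOR (x6 IMPLIES NOT x6)) OR x2) over 6 vars (64 rows)
Evaluate each row (x1, x2, x3, x4, x5, x6 as bits, MSB first):
  row 0 [000000]: (((0 XOR 0) XOR (0 IMPLIES NOT 0)) OR 0) -> 1
  row 1 [000001]: (((1 XOR 1) XOR (1 IMPLIES NOT 1)) OR 0) -> 0
  row 2 [000010]: (((0 XOR 0) XOR (0 IMPLIES NOT 0)) OR 0) -> 1
  row 3 [000011]: (((1 XOR 1) XOR (1 IMPLIES NOT 1)) OR 0) -> 0
  row 4 [000100]: (((0 XOR 0) XOR (0 IMPLIES NOT 0)) OR 0) -> 1
  (every remaining row is evaluated the same way; all 64 results are listed next)
Full result column, 8 rows per line (x1,x2,x3 fixed per line; x4,x5,x6 runs 000..111 left to right):
  rows 0-7 [x1,x2,x3=000]: 10101010  (ones: 4)
  rows 8-15 [x1,x2,x3=001]: 10101010  (ones: 4)
  rows 16-23 [x1,x2,x3=010]: 11111111  (ones: 8)
  rows 24-31 [x1,x2,x3=011]: 11111111  (ones: 8)
  rows 32-39 [x1,x2,x3=100]: 10101010  (ones: 4)
  rows 40-47 [x1,x2,x3=101]: 10101010  (ones: 4)
  rows 48-55 [x1,x2,x3=110]: 11111111  (ones: 8)
  rows 56-63 [x1,x2,x3=111]: 11111111  (ones: 8)
Count of 1-rows = 4+4+8+8+4+4+8+8 = 48

48


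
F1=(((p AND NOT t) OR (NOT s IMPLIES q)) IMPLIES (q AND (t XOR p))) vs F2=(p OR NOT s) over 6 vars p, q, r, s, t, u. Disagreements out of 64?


F1 = (((p AND NOT t) OR (NOT s IMPLIES q)) IMPLIES (q AND (t XOR p)))
F2 = (p OR NOT s)
Evaluate both on each of 64 rows (bits = p,q,r,s,t,u):
  row 0 [000000]: F1=1 F2=1 -> 0
  row 1 [000001]: F1=1 F2=1 -> 0
  row 2 [000010]: F1=1 F2=1 -> 0
  row 3 [000011]: F1=1 F2=1 -> 0
  row 4 [000100]: F1=0 F2=0 -> 0
  (every remaining row is evaluated the same way; all 64 results are listed next)
Full result column, 8 rows per line (p,q,r fixed per line; s,t,u runs 000..111 left to right):
  rows 0-7 [p,q,r=000]: 00000000  (ones: 0)
  rows 8-15 [p,q,r=001]: 00000000  (ones: 0)
  rows 16-23 [p,q,r=010]: 11000011  (ones: 4)
  rows 24-31 [p,q,r=011]: 11000011  (ones: 4)
  rows 32-39 [p,q,r=100]: 11001111  (ones: 6)
  rows 40-47 [p,q,r=101]: 11001111  (ones: 6)
  rows 48-55 [p,q,r=110]: 00110011  (ones: 4)
  rows 56-63 [p,q,r=111]: 00110011  (ones: 4)
Disagreements = 0+0+4+4+6+6+4+4 = 28

28


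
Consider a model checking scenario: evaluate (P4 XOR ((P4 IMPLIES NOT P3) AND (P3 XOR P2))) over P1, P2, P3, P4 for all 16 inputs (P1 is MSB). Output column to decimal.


Formula: (P4 XOR ((P4 IMPLIES NOT P3) AND (P3 XOR P2))) over P1, P2, P3, P4 (16 rows)
Evaluate each row (bits = P1,P2,P3,P4, MSB first):
  row 0 [0000]: (0 XOR ((0 IMPLIES NOT 0) AND (0 XOR 0))) -> 0
  row 1 [0001]: (1 XOR ((1 IMPLIES NOT 0) AND (0 XOR 0))) -> 1
  row 2 [0010]: (0 XOR ((0 IMPLIES NOT 1) AND (1 XOR 0))) -> 1
  row 3 [0011]: (1 XOR ((1 IMPLIES NOT 1) AND (1 XOR 0))) -> 1
  row 4 [0100]: (0 XOR ((0 IMPLIES NOT 0) AND (0 XOR 1))) -> 1
  row 5 [0101]: (1 XOR ((1 IMPLIES NOT 0) AND (0 XOR 1))) -> 0
  row 6 [0110]: (0 XOR ((0 IMPLIES NOT 1) AND (1 XOR 1))) -> 0
  row 7 [0111]: (1 XOR ((1 IMPLIES NOT 1) AND (1 XOR 1))) -> 1
  row 8 [1000]: (0 XOR ((0 IMPLIES NOT 0) AND (0 XOR 0))) -> 0
  row 9 [1001]: (1 XOR ((1 IMPLIES NOT 0) AND (0 XOR 0))) -> 1
  row 10 [1010]: (0 XOR ((0 IMPLIES NOT 1) AND (1 XOR 0))) -> 1
  row 11 [1011]: (1 XOR ((1 IMPLIES NOT 1) AND (1 XOR 0))) -> 1
  row 12 [1100]: (0 XOR ((0 IMPLIES NOT 0) AND (0 XOR 1))) -> 1
  row 13 [1101]: (1 XOR ((1 IMPLIES NOT 0) AND (0 XOR 1))) -> 0
  row 14 [1110]: (0 XOR ((0 IMPLIES NOT 1) AND (1 XOR 1))) -> 0
  row 15 [1111]: (1 XOR ((1 IMPLIES NOT 1) AND (1 XOR 1))) -> 1
Full result column, 4 rows per line (P1,P2 fixed per line; P3,P4 runs 00..11 left to right):
  rows 0-3 [P1,P2=00]: 0111  = hex 7
  rows 4-7 [P1,P2=01]: 1001  = hex 9
  rows 8-11 [P1,P2=10]: 0111  = hex 7
  rows 12-15 [P1,P2=11]: 1001  = hex 9
Output column (row 0 .. row 15) = 0111100101111001
Output column grouped in 4s = 0111 1001 0111 1001 = 0x7979
Convert to decimal digit by digit (value = value*16 + digit):
  7 -> 7
  7*16 + 9 = 121
  121*16 + 7 = 1943
  1943*16 + 9 = 31097
Decimal = 31097

31097


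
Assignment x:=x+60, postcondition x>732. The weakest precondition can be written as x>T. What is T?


Formula: wp(x:=E, P) = P[E/x] (substitute E for x in postcondition)
Step 1: Postcondition: x>732
Step 2: Substitute x+60 for x: x+60>732
Step 3: Solve for x: x > 732-60 = 672

672


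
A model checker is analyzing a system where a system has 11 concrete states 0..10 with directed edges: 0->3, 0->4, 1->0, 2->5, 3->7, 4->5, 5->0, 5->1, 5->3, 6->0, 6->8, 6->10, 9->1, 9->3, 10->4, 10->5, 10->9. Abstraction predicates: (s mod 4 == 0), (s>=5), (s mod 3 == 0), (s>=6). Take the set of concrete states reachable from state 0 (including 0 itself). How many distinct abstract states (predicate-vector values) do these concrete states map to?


BFS from 0:
Concrete reachable: {0, 1, 3, 4, 5, 7}
Abstract via predicates (s mod 4 == 0), (s>=5), (s mod 3 == 0), (s>=6):
  (0,0,0,0) <- {1}
  (0,0,1,0) <- {3}
  (0,1,0,0) <- {5}
  (0,1,0,1) <- {7}
  (1,0,0,0) <- {4}
  (1,0,1,0) <- {0}
Distinct abstract states = 6

6


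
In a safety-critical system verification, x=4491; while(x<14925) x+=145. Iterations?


Step 1: x goes from 4491 toward 14925 by 145; the body runs while x<14925, so iterations = ceil((bound-start)/step)
Step 2: Distance=10434
Step 3: ceil(10434/145)=72

72


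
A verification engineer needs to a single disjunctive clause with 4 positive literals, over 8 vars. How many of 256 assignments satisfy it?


Step 1: Total=2^8=256
Step 2: Unsat when all 4 false: 2^4=16
Step 3: Sat=256-16=240

240


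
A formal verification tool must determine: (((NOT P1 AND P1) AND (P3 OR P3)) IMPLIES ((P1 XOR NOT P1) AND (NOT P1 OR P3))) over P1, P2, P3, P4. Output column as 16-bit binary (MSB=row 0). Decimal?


Formula: (((NOT P1 AND P1) AND (P3 OR P3)) IMPLIES ((P1 XOR NOT P1) AND (NOT P1 OR P3))) over P1, P2, P3, P4 (16 rows)
Evaluate each row (bits = P1,P2,P3,P4, MSB first):
  row 0 [0000]: (((NOT 0 AND 0) AND (0 OR 0)) IMPLIES ((0 XOR NOT 0) AND (NOT 0 OR 0))) -> 1
  row 1 [0001]: (((NOT 0 AND 0) AND (0 OR 0)) IMPLIES ((0 XOR NOT 0) AND (NOT 0 OR 0))) -> 1
  row 2 [0010]: (((NOT 0 AND 0) AND (1 OR 1)) IMPLIES ((0 XOR NOT 0) AND (NOT 0 OR 1))) -> 1
  row 3 [0011]: (((NOT 0 AND 0) AND (1 OR 1)) IMPLIES ((0 XOR NOT 0) AND (NOT 0 OR 1))) -> 1
  row 4 [0100]: (((NOT 0 AND 0) AND (0 OR 0)) IMPLIES ((0 XOR NOT 0) AND (NOT 0 OR 0))) -> 1
  row 5 [0101]: (((NOT 0 AND 0) AND (0 OR 0)) IMPLIES ((0 XOR NOT 0) AND (NOT 0 OR 0))) -> 1
  row 6 [0110]: (((NOT 0 AND 0) AND (1 OR 1)) IMPLIES ((0 XOR NOT 0) AND (NOT 0 OR 1))) -> 1
  row 7 [0111]: (((NOT 0 AND 0) AND (1 OR 1)) IMPLIES ((0 XOR NOT 0) AND (NOT 0 OR 1))) -> 1
  row 8 [1000]: (((NOT 1 AND 1) AND (0 OR 0)) IMPLIES ((1 XOR NOT 1) AND (NOT 1 OR 0))) -> 1
  row 9 [1001]: (((NOT 1 AND 1) AND (0 OR 0)) IMPLIES ((1 XOR NOT 1) AND (NOT 1 OR 0))) -> 1
  row 10 [1010]: (((NOT 1 AND 1) AND (1 OR 1)) IMPLIES ((1 XOR NOT 1) AND (NOT 1 OR 1))) -> 1
  row 11 [1011]: (((NOT 1 AND 1) AND (1 OR 1)) IMPLIES ((1 XOR NOT 1) AND (NOT 1 OR 1))) -> 1
  row 12 [1100]: (((NOT 1 AND 1) AND (0 OR 0)) IMPLIES ((1 XOR NOT 1) AND (NOT 1 OR 0))) -> 1
  row 13 [1101]: (((NOT 1 AND 1) AND (0 OR 0)) IMPLIES ((1 XOR NOT 1) AND (NOT 1 OR 0))) -> 1
  row 14 [1110]: (((NOT 1 AND 1) AND (1 OR 1)) IMPLIES ((1 XOR NOT 1) AND (NOT 1 OR 1))) -> 1
  row 15 [1111]: (((NOT 1 AND 1) AND (1 OR 1)) IMPLIES ((1 XOR NOT 1) AND (NOT 1 OR 1))) -> 1
Full result column, 4 rows per line (P1,P2 fixed per line; P3,P4 runs 00..11 left to right):
  rows 0-3 [P1,P2=00]: 1111  = hex F
  rows 4-7 [P1,P2=01]: 1111  = hex F
  rows 8-11 [P1,P2=10]: 1111  = hex F
  rows 12-15 [P1,P2=11]: 1111  = hex F
Output column (row 0 .. row 15) = 1111111111111111
Output column grouped in 4s = 1111 1111 1111 1111 = 0xFFFF
Convert to decimal digit by digit (value = value*16 + digit):
  F -> 15
  15*16 + 15 (F) = 255
  255*16 + 15 (F) = 4095
  4095*16 + 15 (F) = 65535
Decimal = 65535

65535


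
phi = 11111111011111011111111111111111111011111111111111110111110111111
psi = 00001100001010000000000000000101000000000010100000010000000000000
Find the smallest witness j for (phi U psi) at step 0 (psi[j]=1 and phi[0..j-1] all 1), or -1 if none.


(phi U psi) at 0: need smallest j with psi[j]=1 and phi[i]=1 for all i in [0,j).
Scan from step 0:
  step 0: phi=1, psi=0 -> continue
  step 1: phi=1, psi=0 -> continue
  step 2: phi=1, psi=0 -> continue
  step 3: phi=1, psi=0 -> continue
  step 4: psi=1 and phi held for [0,4) -> witness found
Witness step = 4

4


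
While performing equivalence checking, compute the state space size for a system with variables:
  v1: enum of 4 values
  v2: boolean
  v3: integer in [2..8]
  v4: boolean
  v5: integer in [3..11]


State space = product of domain sizes of all variables.
Domain sizes:
  v1 (enum of 4 values): 4
  v2 (boolean): 2
  v3 (integer in [2..8]): 7
  v4 (boolean): 2
  v5 (integer in [3..11]): 9
Product = 4 * 2 * 7 * 2 * 9 = 1008

1008


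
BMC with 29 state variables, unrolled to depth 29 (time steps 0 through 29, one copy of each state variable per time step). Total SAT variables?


BMC unrolls to depth k, creating one copy of each state var for steps 0..k.
Step count = 29 + 1 = 30 (steps 0 through 29)
Vars per step = 29
Total = 29 * 30 = 870

870


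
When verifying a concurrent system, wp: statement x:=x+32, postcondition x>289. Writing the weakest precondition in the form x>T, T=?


Formula: wp(x:=E, P) = P[E/x] (substitute E for x in postcondition)
Step 1: Postcondition: x>289
Step 2: Substitute x+32 for x: x+32>289
Step 3: Solve for x: x > 289-32 = 257

257


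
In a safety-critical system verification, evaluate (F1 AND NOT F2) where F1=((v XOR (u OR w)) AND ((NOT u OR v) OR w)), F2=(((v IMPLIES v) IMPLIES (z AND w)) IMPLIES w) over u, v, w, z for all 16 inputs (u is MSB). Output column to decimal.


F1 = ((v XOR (u OR w)) AND ((NOT u OR v) OR w))
F2 = (((v IMPLIES v) IMPLIES (z AND w)) IMPLIES w)
Counterexample to F1=>F2 is where F1=1 and F2=0.
Evaluate each row (bits = u,v,w,z, MSB first):
  row 0 [0000]: F1=0 F2=1 -> F1&~F2 -> 0
  row 1 [0001]: F1=0 F2=1 -> F1&~F2 -> 0
  row 2 [0010]: F1=1 F2=1 -> F1&~F2 -> 0
  row 3 [0011]: F1=1 F2=1 -> F1&~F2 -> 0
  row 4 [0100]: F1=1 F2=1 -> F1&~F2 -> 0
  row 5 [0101]: F1=1 F2=1 -> F1&~F2 -> 0
  row 6 [0110]: F1=0 F2=1 -> F1&~F2 -> 0
  row 7 [0111]: F1=0 F2=1 -> F1&~F2 -> 0
  row 8 [1000]: F1=0 F2=1 -> F1&~F2 -> 0
  row 9 [1001]: F1=0 F2=1 -> F1&~F2 -> 0
  row 10 [1010]: F1=1 F2=1 -> F1&~F2 -> 0
  row 11 [1011]: F1=1 F2=1 -> F1&~F2 -> 0
  row 12 [1100]: F1=0 F2=1 -> F1&~F2 -> 0
  row 13 [1101]: F1=0 F2=1 -> F1&~F2 -> 0
  row 14 [1110]: F1=0 F2=1 -> F1&~F2 -> 0
  row 15 [1111]: F1=0 F2=1 -> F1&~F2 -> 0
Full result column, 4 rows per line (u,v fixed per line; w,z runs 00..11 left to right):
  rows 0-3 [u,v=00]: 0000  = hex 0
  rows 4-7 [u,v=01]: 0000  = hex 0
  rows 8-11 [u,v=10]: 0000  = hex 0
  rows 12-15 [u,v=11]: 0000  = hex 0
Counterexample vector (row 0 .. row 15) = 0000000000000000
Output column grouped in 4s = 0000 0000 0000 0000 = 0x0000
Convert to decimal digit by digit (value = value*16 + digit):
  0 -> 0
  0*16 + 0 = 0
  0*16 + 0 = 0
  0*16 + 0 = 0
Decimal = 0

0


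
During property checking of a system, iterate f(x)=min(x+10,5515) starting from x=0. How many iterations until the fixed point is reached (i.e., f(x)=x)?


Step 1: x=0, cap=5515, increment=10
Step 2: x grows by 10 each step until capped at 5515; fixed point is x=5515
Step 3: iterations = ceil(5515/10) = 552

552


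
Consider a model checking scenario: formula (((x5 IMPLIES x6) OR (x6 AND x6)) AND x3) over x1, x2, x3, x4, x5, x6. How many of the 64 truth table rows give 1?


Formula: (((x5 IMPLIES x6) OR (x6 AND x6)) AND x3) over 6 vars (64 rows)
Evaluate each row (x1, x2, x3, x4, x5, x6 as bits, MSB first):
  row 0 [000000]: (((0 IMPLIES 0) OR (0 AND 0)) AND 0) -> 0
  row 1 [000001]: (((0 IMPLIES 1) OR (1 AND 1)) AND 0) -> 0
  row 2 [000010]: (((1 IMPLIES 0) OR (0 AND 0)) AND 0) -> 0
  row 3 [000011]: (((1 IMPLIES 1) OR (1 AND 1)) AND 0) -> 0
  row 4 [000100]: (((0 IMPLIES 0) OR (0 AND 0)) AND 0) -> 0
  (every remaining row is evaluated the same way; all 64 results are listed next)
Full result column, 8 rows per line (x1,x2,x3 fixed per line; x4,x5,x6 runs 000..111 left to right):
  rows 0-7 [x1,x2,x3=000]: 00000000  (ones: 0)
  rows 8-15 [x1,x2,x3=001]: 11011101  (ones: 6)
  rows 16-23 [x1,x2,x3=010]: 00000000  (ones: 0)
  rows 24-31 [x1,x2,x3=011]: 11011101  (ones: 6)
  rows 32-39 [x1,x2,x3=100]: 00000000  (ones: 0)
  rows 40-47 [x1,x2,x3=101]: 11011101  (ones: 6)
  rows 48-55 [x1,x2,x3=110]: 00000000  (ones: 0)
  rows 56-63 [x1,x2,x3=111]: 11011101  (ones: 6)
Count of 1-rows = 0+6+0+6+0+6+0+6 = 24

24


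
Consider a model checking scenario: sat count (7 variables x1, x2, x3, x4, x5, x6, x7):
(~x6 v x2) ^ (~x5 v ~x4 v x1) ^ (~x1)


CNF with 3 clauses over 7 vars (128 assignments).
An assignment satisfies CNF iff every clause has >=1 true literal.
Check each row (bits = x1,x2,x3,x4,x5,x6,x7; clause T/F shown):
  row 0 [0000000]: clauses=TTT -> 1
  row 1 [0000001]: clauses=TTT -> 1
  row 2 [0000010]: clauses=FTT -> 0
  row 3 [0000011]: clauses=FTT -> 0
  row 4 [0000100]: clauses=TTT -> 1
  (every remaining row is evaluated the same way; all 128 results are listed next)
Full result column, 8 rows per line (x1,x2,x3,x4 fixed per line; x5,x6,x7 runs 000..111 left to right):
  rows 0-7 [x1,x2,x3,x4=0000]: 11001100  (ones: 4)
  rows 8-15 [x1,x2,x3,x4=0001]: 11000000  (ones: 2)
  rows 16-23 [x1,x2,x3,x4=0010]: 11001100  (ones: 4)
  rows 24-31 [x1,x2,x3,x4=0011]: 11000000  (ones: 2)
  rows 32-39 [x1,x2,x3,x4=0100]: 11111111  (ones: 8)
  rows 40-47 [x1,x2,x3,x4=0101]: 11110000  (ones: 4)
  rows 48-55 [x1,x2,x3,x4=0110]: 11111111  (ones: 8)
  rows 56-63 [x1,x2,x3,x4=0111]: 11110000  (ones: 4)
  rows 64-71 [x1,x2,x3,x4=1000]: 00000000  (ones: 0)
  rows 72-79 [x1,x2,x3,x4=1001]: 00000000  (ones: 0)
  rows 80-87 [x1,x2,x3,x4=1010]: 00000000  (ones: 0)
  rows 88-95 [x1,x2,x3,x4=1011]: 00000000  (ones: 0)
  rows 96-103 [x1,x2,x3,x4=1100]: 00000000  (ones: 0)
  rows 104-111 [x1,x2,x3,x4=1101]: 00000000  (ones: 0)
  rows 112-119 [x1,x2,x3,x4=1110]: 00000000  (ones: 0)
  rows 120-127 [x1,x2,x3,x4=1111]: 00000000  (ones: 0)
Satisfying assignments = 4+2+4+2+8+4+8+4+0+0+0+0+0+0+0+0 = 36

36


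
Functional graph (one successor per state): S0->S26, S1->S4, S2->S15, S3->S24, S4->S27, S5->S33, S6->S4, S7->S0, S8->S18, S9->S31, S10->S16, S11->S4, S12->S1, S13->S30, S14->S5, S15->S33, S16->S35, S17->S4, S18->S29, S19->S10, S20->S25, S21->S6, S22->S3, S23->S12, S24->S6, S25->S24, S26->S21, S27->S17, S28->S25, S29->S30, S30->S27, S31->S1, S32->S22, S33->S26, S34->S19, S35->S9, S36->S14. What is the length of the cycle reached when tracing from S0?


Trace from S0 until a state repeats:
  S0 -> S26 -> S21 -> S6 -> S4 -> S27 -> S17 -> S4
S4 first seen at step 4, revisited at step 7.
Cycle length = 7 - 4 = 3

3


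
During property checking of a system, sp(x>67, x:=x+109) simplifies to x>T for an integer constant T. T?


Formula: sp(P, x:=E) = exists old_x. (x = E[old_x/x]) AND P[old_x/x] (old_x is the value of x before the assignment; eliminate old_x by solving x = E[old_x/x] for old_x)
Step 1: Precondition P: x>67, i.e. old_x > 67
Step 2: Assignment gives x = old_x + 109, so old_x = x - 109
Step 3: Substitute into P: x - 109 > 67
Step 4: Simplify: x > 67+109 = 176

176


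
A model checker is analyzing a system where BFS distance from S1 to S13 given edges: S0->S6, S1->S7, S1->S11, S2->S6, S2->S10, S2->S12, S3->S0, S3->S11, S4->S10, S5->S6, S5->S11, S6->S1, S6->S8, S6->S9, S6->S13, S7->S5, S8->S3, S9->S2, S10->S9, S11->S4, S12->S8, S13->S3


BFS layer-by-layer from S1:
  dist 0: {S1}
  dist 1: {S7, S11}
  dist 2: {S4, S5}
  dist 3: {S6, S10}
  dist 4: {S8, S9, S13}
  -> S13 reached at distance 4
Shortest path length = 4

4


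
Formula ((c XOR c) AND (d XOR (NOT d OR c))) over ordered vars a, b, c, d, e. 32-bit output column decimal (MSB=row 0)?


Formula: ((c XOR c) AND (d XOR (NOT d OR c))) over a, b, c, d, e (32 rows)
Evaluate each row (bits = a,b,c,d,e, MSB first):
  row 0 [00000]: ((0 XOR 0) AND (0 XOR (NOT 0 OR 0))) -> 0
  row 1 [00001]: ((0 XOR 0) AND (0 XOR (NOT 0 OR 0))) -> 0
  row 2 [00010]: ((0 XOR 0) AND (1 XOR (NOT 1 OR 0))) -> 0
  row 3 [00011]: ((0 XOR 0) AND (1 XOR (NOT 1 OR 0))) -> 0
  row 4 [00100]: ((1 XOR 1) AND (0 XOR (NOT 0 OR 1))) -> 0
  row 5 [00101]: ((1 XOR 1) AND (0 XOR (NOT 0 OR 1))) -> 0
  row 6 [00110]: ((1 XOR 1) AND (1 XOR (NOT 1 OR 1))) -> 0
  row 7 [00111]: ((1 XOR 1) AND (1 XOR (NOT 1 OR 1))) -> 0
  row 8 [01000]: ((0 XOR 0) AND (0 XOR (NOT 0 OR 0))) -> 0
  row 9 [01001]: ((0 XOR 0) AND (0 XOR (NOT 0 OR 0))) -> 0
  row 10 [01010]: ((0 XOR 0) AND (1 XOR (NOT 1 OR 0))) -> 0
  row 11 [01011]: ((0 XOR 0) AND (1 XOR (NOT 1 OR 0))) -> 0
  row 12 [01100]: ((1 XOR 1) AND (0 XOR (NOT 0 OR 1))) -> 0
  row 13 [01101]: ((1 XOR 1) AND (0 XOR (NOT 0 OR 1))) -> 0
  row 14 [01110]: ((1 XOR 1) AND (1 XOR (NOT 1 OR 1))) -> 0
  row 15 [01111]: ((1 XOR 1) AND (1 XOR (NOT 1 OR 1))) -> 0
  row 16 [10000]: ((0 XOR 0) AND (0 XOR (NOT 0 OR 0))) -> 0
  row 17 [10001]: ((0 XOR 0) AND (0 XOR (NOT 0 OR 0))) -> 0
  row 18 [10010]: ((0 XOR 0) AND (1 XOR (NOT 1 OR 0))) -> 0
  row 19 [10011]: ((0 XOR 0) AND (1 XOR (NOT 1 OR 0))) -> 0
  row 20 [10100]: ((1 XOR 1) AND (0 XOR (NOT 0 OR 1))) -> 0
  row 21 [10101]: ((1 XOR 1) AND (0 XOR (NOT 0 OR 1))) -> 0
  row 22 [10110]: ((1 XOR 1) AND (1 XOR (NOT 1 OR 1))) -> 0
  row 23 [10111]: ((1 XOR 1) AND (1 XOR (NOT 1 OR 1))) -> 0
  row 24 [11000]: ((0 XOR 0) AND (0 XOR (NOT 0 OR 0))) -> 0
  row 25 [11001]: ((0 XOR 0) AND (0 XOR (NOT 0 OR 0))) -> 0
  row 26 [11010]: ((0 XOR 0) AND (1 XOR (NOT 1 OR 0))) -> 0
  row 27 [11011]: ((0 XOR 0) AND (1 XOR (NOT 1 OR 0))) -> 0
  row 28 [11100]: ((1 XOR 1) AND (0 XOR (NOT 0 OR 1))) -> 0
  row 29 [11101]: ((1 XOR 1) AND (0 XOR (NOT 0 OR 1))) -> 0
  row 30 [11110]: ((1 XOR 1) AND (1 XOR (NOT 1 OR 1))) -> 0
  row 31 [11111]: ((1 XOR 1) AND (1 XOR (NOT 1 OR 1))) -> 0
Full result column, 4 rows per line (a,b,c fixed per line; d,e runs 00..11 left to right):
  rows 0-3 [a,b,c=000]: 0000  = hex 0
  rows 4-7 [a,b,c=001]: 0000  = hex 0
  rows 8-11 [a,b,c=010]: 0000  = hex 0
  rows 12-15 [a,b,c=011]: 0000  = hex 0
  rows 16-19 [a,b,c=100]: 0000  = hex 0
  rows 20-23 [a,b,c=101]: 0000  = hex 0
  rows 24-27 [a,b,c=110]: 0000  = hex 0
  rows 28-31 [a,b,c=111]: 0000  = hex 0
Output column (row 0 .. row 31) = 00000000000000000000000000000000
Output column grouped in 4s = 0000 0000 0000 0000 0000 0000 0000 0000 = 0x00000000
Convert to decimal digit by digit (value = value*16 + digit):
  0 -> 0
  0*16 + 0 = 0
  0*16 + 0 = 0
  0*16 + 0 = 0
  0*16 + 0 = 0
  0*16 + 0 = 0
  0*16 + 0 = 0
  0*16 + 0 = 0
Decimal = 0

0


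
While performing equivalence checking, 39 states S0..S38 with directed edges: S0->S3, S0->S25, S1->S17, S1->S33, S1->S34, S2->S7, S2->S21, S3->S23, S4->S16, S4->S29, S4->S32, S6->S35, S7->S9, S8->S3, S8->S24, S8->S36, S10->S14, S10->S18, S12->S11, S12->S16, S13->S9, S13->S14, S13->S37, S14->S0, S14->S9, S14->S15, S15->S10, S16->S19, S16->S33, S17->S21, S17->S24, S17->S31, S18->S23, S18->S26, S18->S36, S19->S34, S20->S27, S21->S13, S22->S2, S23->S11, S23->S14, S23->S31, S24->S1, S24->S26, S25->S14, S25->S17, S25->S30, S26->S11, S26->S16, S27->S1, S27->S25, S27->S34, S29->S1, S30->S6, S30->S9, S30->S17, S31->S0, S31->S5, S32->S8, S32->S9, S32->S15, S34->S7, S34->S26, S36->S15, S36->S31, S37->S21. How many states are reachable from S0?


BFS from S0:
  layer 0: {S0}
  layer 1: {S3, S25}
  layer 2: {S14, S17, S23, S30}
  layer 3: {S6, S9, S11, S15, S21, S24, S31}
  layer 4: {S1, S5, S10, S13, S26, S35}
  layer 5: {S16, S18, S33, S34, S37}
  layer 6: {S7, S19, S36}
Reachable set: {S0, S1, S3, S5, S6, S7, S9, S10, S11, S13, S14, S15, S16, S17, S18, S19, S21, S23, S24, S25, S26, S30, S31, S33, S34, S35, S36, S37}
Count = 28

28


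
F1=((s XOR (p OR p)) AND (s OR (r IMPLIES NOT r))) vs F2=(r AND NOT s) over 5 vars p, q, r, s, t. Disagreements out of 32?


F1 = ((s XOR (p OR p)) AND (s OR (r IMPLIES NOT r)))
F2 = (r AND NOT s)
Evaluate both on each of 32 rows (bits = p,q,r,s,t):
  row 0 [00000]: F1=0 F2=0 -> 0
  row 1 [00001]: F1=0 F2=0 -> 0
  row 2 [00010]: F1=1 F2=0 (differ) -> 1
  row 3 [00011]: F1=1 F2=0 (differ) -> 1
  row 4 [00100]: F1=0 F2=1 (differ) -> 1
  row 5 [00101]: F1=0 F2=1 (differ) -> 1
  row 6 [00110]: F1=1 F2=0 (differ) -> 1
  row 7 [00111]: F1=1 F2=0 (differ) -> 1
  row 8 [01000]: F1=0 F2=0 -> 0
  row 9 [01001]: F1=0 F2=0 -> 0
  row 10 [01010]: F1=1 F2=0 (differ) -> 1
  row 11 [01011]: F1=1 F2=0 (differ) -> 1
  row 12 [01100]: F1=0 F2=1 (differ) -> 1
  row 13 [01101]: F1=0 F2=1 (differ) -> 1
  row 14 [01110]: F1=1 F2=0 (differ) -> 1
  row 15 [01111]: F1=1 F2=0 (differ) -> 1
  row 16 [10000]: F1=1 F2=0 (differ) -> 1
  row 17 [10001]: F1=1 F2=0 (differ) -> 1
  row 18 [10010]: F1=0 F2=0 -> 0
  row 19 [10011]: F1=0 F2=0 -> 0
  row 20 [10100]: F1=0 F2=1 (differ) -> 1
  row 21 [10101]: F1=0 F2=1 (differ) -> 1
  row 22 [10110]: F1=0 F2=0 -> 0
  row 23 [10111]: F1=0 F2=0 -> 0
  row 24 [11000]: F1=1 F2=0 (differ) -> 1
  row 25 [11001]: F1=1 F2=0 (differ) -> 1
  row 26 [11010]: F1=0 F2=0 -> 0
  row 27 [11011]: F1=0 F2=0 -> 0
  row 28 [11100]: F1=0 F2=1 (differ) -> 1
  row 29 [11101]: F1=0 F2=1 (differ) -> 1
  row 30 [11110]: F1=0 F2=0 -> 0
  row 31 [11111]: F1=0 F2=0 -> 0
Full result column, 8 rows per line (p,q fixed per line; r,s,t runs 000..111 left to right):
  rows 0-7 [p,q=00]: 00111111  (ones: 6)
  rows 8-15 [p,q=01]: 00111111  (ones: 6)
  rows 16-23 [p,q=10]: 11001100  (ones: 4)
  rows 24-31 [p,q=11]: 11001100  (ones: 4)
Disagreements = 6+6+4+4 = 20

20
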